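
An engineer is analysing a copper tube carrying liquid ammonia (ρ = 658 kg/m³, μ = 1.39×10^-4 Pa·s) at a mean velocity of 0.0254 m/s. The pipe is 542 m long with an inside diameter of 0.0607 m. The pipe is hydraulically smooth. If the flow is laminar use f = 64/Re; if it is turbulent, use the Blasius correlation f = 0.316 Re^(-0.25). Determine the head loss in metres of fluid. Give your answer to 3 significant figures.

h_f ≈ 0.0100 m

Reynolds number Re = ρVD/μ = 658 · 0.0254 · 0.0607 / 0.000139 = 7298.
Re > 4000 → turbulent. Smooth-pipe (Blasius): f = 0.316 Re^(-0.25) = 0.316/(7298)^0.25 = 0.03419.
Darcy-Weisbach: ΔP = f(L/D)(ρV²/2) = 0.03419·(542/0.0607)·(658·0.0254²/2) = 0.03419·8929·0.2123 = 64.8 Pa.
Head loss h_f = ΔP/(ρg) = 64.8/(658·9.81) = 0.0100 m.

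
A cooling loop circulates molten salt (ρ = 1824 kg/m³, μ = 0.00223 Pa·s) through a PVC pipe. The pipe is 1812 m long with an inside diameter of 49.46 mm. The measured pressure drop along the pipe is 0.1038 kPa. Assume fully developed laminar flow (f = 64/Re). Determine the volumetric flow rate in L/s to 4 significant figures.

Q ≈ 0.003773 L/s

For laminar flow, f = 64/Re with Re = ρVD/μ, so Darcy-Weisbach reduces to ΔP = 32μLV/D². Solving for V: V = ΔP·D²/(32μL) = 103.8·(0.04946)²/(32·0.00223·1812) = 0.001964 m/s.
Check: Re = ρVD/μ = 1824·0.001964·0.04946/0.00223 = 79.45 < 2300, so the laminar assumption holds.
Q = V·A = 0.001964·(π/4·0.04946²) = 3.773e-06 m³/s = 0.003773 L/s.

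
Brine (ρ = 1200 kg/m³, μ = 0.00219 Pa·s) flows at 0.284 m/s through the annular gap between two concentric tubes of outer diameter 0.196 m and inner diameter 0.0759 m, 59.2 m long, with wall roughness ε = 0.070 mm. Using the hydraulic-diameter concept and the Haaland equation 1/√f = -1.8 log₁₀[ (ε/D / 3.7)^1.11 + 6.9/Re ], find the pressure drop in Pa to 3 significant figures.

Hydraulic diameter D_h = 4A/P = D_o - D_i = 0.196 - 0.0759 = 0.1201 m.
Re = ρVD_h/μ = 1200·0.284·0.1201/0.00219 = 1.869e+04.
ε/D_h = 7e-05/0.1201 = 0.000583; Haaland gives 1/√f = -1.8 log₁₀[6.01e-05+0.000369] = 6.061, so f = 0.02722.
ΔP = f(L/D_h)(ρV²/2) = 0.02722·59.2/0.1201·48.39 = 649.3 Pa.

ΔP ≈ 649 Pa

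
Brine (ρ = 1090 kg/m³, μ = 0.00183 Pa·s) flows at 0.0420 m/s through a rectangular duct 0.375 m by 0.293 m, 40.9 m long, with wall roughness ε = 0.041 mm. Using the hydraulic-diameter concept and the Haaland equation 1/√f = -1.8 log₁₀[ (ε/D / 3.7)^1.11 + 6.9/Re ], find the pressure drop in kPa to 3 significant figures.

Hydraulic diameter D_h = 4A/P = 4·(0.375·0.293)/(2·(0.375+0.293)) = 0.4395/1.336 = 0.329 m.
Re = ρVD_h/μ = 1090·0.042·0.329/0.00183 = 8230.
ε/D_h = 4.1e-05/0.329 = 0.000125; Haaland gives 1/√f = -1.8 log₁₀[1.09e-05+0.000838] = 5.528, so f = 0.03273.
ΔP = f(L/D_h)(ρV²/2) = 0.03273·40.9/0.329·0.9614 = 3.912 Pa.
ΔP = 0.00391 kPa.

ΔP ≈ 0.00391 kPa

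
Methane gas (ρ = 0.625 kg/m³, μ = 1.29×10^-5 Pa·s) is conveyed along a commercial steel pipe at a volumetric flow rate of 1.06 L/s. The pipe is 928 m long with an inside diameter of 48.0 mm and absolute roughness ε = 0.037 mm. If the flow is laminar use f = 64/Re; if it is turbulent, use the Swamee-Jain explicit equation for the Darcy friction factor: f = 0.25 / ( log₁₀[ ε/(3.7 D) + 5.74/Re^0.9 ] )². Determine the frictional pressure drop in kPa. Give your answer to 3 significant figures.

ΔP ≈ 0.0974 kPa

Q = 1.06 L/s = 1.06/1000 = 0.00106 m³/s.
Cross-sectional area A = πD²/4 = π(0.048)²/4 = 0.00181 m²; mean velocity V = Q/A = 0.00106/0.00181 = 0.5858 m/s.
Reynolds number Re = ρVD/μ = 0.625 · 0.5858 · 0.048 / 1.29e-05 = 1362.
Re < 2300 → laminar flow, so f = 64/Re = 64/1362 = 0.04698 (the turbulent correlation is not needed).
Darcy-Weisbach: ΔP = f(L/D)(ρV²/2) = 0.04698·(928/0.048)·(0.625·0.5858²/2) = 0.04698·1.933e+04·0.1072 = 97.4 Pa.
ΔP = 97.4 Pa = 0.0974 kPa.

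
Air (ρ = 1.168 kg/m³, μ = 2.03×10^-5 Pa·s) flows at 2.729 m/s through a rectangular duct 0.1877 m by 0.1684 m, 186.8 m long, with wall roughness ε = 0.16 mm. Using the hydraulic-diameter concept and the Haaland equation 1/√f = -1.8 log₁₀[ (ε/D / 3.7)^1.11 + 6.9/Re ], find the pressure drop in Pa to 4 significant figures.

ΔP ≈ 117.8 Pa

Hydraulic diameter D_h = 4A/P = 4·(0.1877·0.1684)/(2·(0.1877+0.1684)) = 0.1264/0.7122 = 0.1775 m.
Re = ρVD_h/μ = 1.168·2.729·0.1775/2.03e-05 = 2.787e+04.
ε/D_h = 0.00016/0.1775 = 0.000901; Haaland gives 1/√f = -1.8 log₁₀[9.75e-05+0.000248] = 6.232, so f = 0.02575.
ΔP = f(L/D_h)(ρV²/2) = 0.02575·186.8/0.1775·4.349 = 117.8 Pa.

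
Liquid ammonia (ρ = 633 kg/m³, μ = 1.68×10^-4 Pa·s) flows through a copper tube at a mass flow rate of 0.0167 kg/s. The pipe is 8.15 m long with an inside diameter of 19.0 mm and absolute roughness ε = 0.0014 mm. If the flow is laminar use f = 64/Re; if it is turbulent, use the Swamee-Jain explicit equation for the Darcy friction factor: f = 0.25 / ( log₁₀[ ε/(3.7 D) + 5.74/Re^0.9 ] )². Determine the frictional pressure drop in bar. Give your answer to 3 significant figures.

A = πD²/4 = π(0.019)²/4 = 0.0002835 m²; mean velocity V = ṁ/(ρA) = 0.0167/(633 · 0.0002835) = 0.09305 m/s.
Reynolds number Re = ρVD/μ = 633 · 0.09305 · 0.019 / 0.000168 = 6661.
Re > 4000 → turbulent. Relative roughness ε/D = 1.4e-06/0.019 = 7.37e-05. Swamee-Jain: f = 0.25/(log₁₀[7.37e-05/3.7 + 5.74/6661^0.9])² = 0.25/(log₁₀[1.99e-05 + 0.00208])² = 0.25/(-2.678)² = 0.03486.
Darcy-Weisbach: ΔP = f(L/D)(ρV²/2) = 0.03486·(8.15/0.019)·(633·0.09305²/2) = 0.03486·428.9·2.74 = 40.97 Pa.
ΔP = 40.97 Pa = 4.10×10^-4 bar.

ΔP ≈ 4.10×10^-4 bar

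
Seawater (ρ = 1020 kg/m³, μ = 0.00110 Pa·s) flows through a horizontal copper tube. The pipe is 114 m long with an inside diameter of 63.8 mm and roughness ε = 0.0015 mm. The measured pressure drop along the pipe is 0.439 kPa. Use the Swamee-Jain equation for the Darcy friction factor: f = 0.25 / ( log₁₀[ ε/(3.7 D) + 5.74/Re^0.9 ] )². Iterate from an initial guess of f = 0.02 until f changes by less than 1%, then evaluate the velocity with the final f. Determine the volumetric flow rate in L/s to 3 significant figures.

Rearranging Darcy-Weisbach: V = √(2·ΔP·D/(f·L·ρ)). With ε/D = 1.5e-06/0.0638 = 2.35e-05, iterate starting from f = 0.02:
  f = 0.02 → V = √(2·439·0.0638/(0.02·114·1020)) = 0.1552 m/s; Re = ρVD/μ = 9182; f → 0.03175
  f = 0.03175 → V = 0.1232 m/s; Re = 7287; f → 0.03389
  f = 0.03389 → V = 0.1192 m/s; Re = 7053; f → 0.03421
Converged (Δf/f < 1%). With the final f = 0.03421: V = √(2·439·0.0638/(0.03421·114·1020)) = 0.1187 m/s.
Q = V·A = 0.1187·(π/4·0.0638²) = 0.0003794 m³/s = 0.379 L/s.

Q ≈ 0.379 L/s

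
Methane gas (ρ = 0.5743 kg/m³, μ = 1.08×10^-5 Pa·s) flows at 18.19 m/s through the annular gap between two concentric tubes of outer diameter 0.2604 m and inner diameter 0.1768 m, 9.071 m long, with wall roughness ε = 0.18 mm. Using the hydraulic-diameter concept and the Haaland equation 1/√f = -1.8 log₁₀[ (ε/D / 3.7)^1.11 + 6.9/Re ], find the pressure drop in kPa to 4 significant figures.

ΔP ≈ 0.2648 kPa

Hydraulic diameter D_h = 4A/P = D_o - D_i = 0.2604 - 0.1768 = 0.0836 m.
Re = ρVD_h/μ = 0.5743·18.19·0.0836/1.08e-05 = 8.086e+04.
ε/D_h = 0.00018/0.0836 = 0.00215; Haaland gives 1/√f = -1.8 log₁₀[0.000256+8.53e-05] = 6.239, so f = 0.02569.
ΔP = f(L/D_h)(ρV²/2) = 0.02569·9.071/0.0836·95.01 = 264.8 Pa.
ΔP = 0.2648 kPa.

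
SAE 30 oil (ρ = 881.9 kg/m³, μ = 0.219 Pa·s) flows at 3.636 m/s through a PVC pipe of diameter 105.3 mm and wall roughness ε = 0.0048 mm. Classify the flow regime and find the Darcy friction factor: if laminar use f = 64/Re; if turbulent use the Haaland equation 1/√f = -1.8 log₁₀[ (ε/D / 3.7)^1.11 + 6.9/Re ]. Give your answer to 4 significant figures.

Re = ρVD/μ = 881.9·3.636·0.1053/0.219 = 1542.
Re < 2300 → laminar, so f = 64/Re = 0.04151 (roughness is irrelevant in laminar flow).

f ≈ 0.04151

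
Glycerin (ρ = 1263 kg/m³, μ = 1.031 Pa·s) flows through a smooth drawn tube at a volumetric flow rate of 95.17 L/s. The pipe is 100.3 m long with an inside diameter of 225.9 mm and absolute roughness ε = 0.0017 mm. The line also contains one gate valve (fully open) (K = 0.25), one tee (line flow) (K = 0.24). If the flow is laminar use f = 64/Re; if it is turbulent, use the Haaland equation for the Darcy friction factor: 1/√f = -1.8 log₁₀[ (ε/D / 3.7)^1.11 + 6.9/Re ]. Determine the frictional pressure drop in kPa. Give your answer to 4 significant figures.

ΔP ≈ 155.7 kPa

Q = 95.17 L/s = 95.17/1000 = 0.09517 m³/s.
Cross-sectional area A = πD²/4 = π(0.2259)²/4 = 0.04008 m²; mean velocity V = Q/A = 0.09517/0.04008 = 2.375 m/s.
Reynolds number Re = ρVD/μ = 1263 · 2.375 · 0.2259 / 1.03 = 657.1.
Re < 2300 → laminar flow, so f = 64/Re = 64/657.1 = 0.0974 (the turbulent correlation is not needed).
Total minor-loss coefficient ΣK = 1·0.25 + 1·0.24 = 0.49.
ΔP = [f·L/D + ΣK]·(ρV²/2) = [0.0974·100.3/0.2259 + 0.49]·(1263·2.375²/2) = [43.24 + 0.49]·3561 = 1.557e+05 Pa.
ΔP = 1.557e+05 Pa = 155.7 kPa.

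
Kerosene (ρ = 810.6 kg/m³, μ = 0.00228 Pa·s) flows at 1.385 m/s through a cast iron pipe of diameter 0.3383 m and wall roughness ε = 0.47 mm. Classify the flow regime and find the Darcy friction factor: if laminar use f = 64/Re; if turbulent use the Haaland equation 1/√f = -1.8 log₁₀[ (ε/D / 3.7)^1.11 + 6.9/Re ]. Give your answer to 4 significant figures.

f ≈ 0.02253

Re = ρVD/μ = 810.6·1.385·0.3383/0.00228 = 1.666e+05.
Re > 4000 → turbulent. ε/D = 0.00047/0.3383 = 0.00139; Haaland: 1/√f = -1.8 log₁₀[0.000158 + 4.14e-05] = 6.662, so f = 0.02253.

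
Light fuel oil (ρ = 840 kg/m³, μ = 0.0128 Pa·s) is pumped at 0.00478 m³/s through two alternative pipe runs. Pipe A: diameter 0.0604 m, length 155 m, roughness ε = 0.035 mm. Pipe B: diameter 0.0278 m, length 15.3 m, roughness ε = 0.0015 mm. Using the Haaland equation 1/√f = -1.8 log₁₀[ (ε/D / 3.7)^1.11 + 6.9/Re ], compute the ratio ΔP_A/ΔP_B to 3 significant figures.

ΔP_A/ΔP_B ≈ 0.263

Pipe A: V = Q/A = 0.00478/0.002865 = 1.668 m/s; Re = 6613; ε/D = 0.000579; Haaland → f = 0.03529; ΔP_A = f(L/D)(ρV²/2) = 1.059e+05 Pa.
Pipe B: V = Q/A = 0.00478/0.000607 = 7.875 m/s; Re = 1.437e+04; ε/D = 5.4e-05; Haaland → f = 0.02809; ΔP_B = f(L/D)(ρV²/2) = 4.027e+05 Pa.
ΔP_A/ΔP_B = 1.059e+05/4.027e+05 = 0.263.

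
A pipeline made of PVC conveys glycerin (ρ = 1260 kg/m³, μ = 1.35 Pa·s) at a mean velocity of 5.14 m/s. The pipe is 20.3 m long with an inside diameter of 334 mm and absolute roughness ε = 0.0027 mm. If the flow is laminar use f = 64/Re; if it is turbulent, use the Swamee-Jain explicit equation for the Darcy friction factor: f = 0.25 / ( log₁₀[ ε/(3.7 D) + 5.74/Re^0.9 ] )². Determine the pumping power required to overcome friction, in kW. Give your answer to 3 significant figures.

P ≈ 18.2 kW

Reynolds number Re = ρVD/μ = 1260 · 5.14 · 0.334 / 1.35 = 1602.
Re < 2300 → laminar flow, so f = 64/Re = 64/1602 = 0.03994 (the turbulent correlation is not needed).
Darcy-Weisbach: ΔP = f(L/D)(ρV²/2) = 0.03994·(20.3/0.334)·(1260·5.14²/2) = 0.03994·60.78·1.664e+04 = 4.041e+04 Pa.
Q = V·A = 5.14·0.08762 = 0.4503 m³/s.
Pumping power P = QΔP = 0.4503·4.041e+04 = 18200 W = 18.2 kW.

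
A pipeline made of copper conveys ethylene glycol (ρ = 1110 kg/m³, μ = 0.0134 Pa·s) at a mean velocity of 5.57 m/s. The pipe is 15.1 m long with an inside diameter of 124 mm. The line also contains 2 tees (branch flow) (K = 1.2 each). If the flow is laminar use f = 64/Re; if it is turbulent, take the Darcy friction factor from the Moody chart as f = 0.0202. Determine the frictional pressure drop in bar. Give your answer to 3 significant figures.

Reynolds number Re = ρVD/μ = 1110 · 5.57 · 0.124 / 0.0134 = 5.721e+04.
Re > 4000 → turbulent; use the Moody-chart value f = 0.0202.
Total minor-loss coefficient ΣK = 2·1.2 = 2.4.
ΔP = [f·L/D + ΣK]·(ρV²/2) = [0.0202·15.1/0.124 + 2.4]·(1110·5.57²/2) = [2.46 + 2.4]·1.722e+04 = 8.368e+04 Pa.
ΔP = 8.368e+04 Pa = 0.837 bar.

ΔP ≈ 0.837 bar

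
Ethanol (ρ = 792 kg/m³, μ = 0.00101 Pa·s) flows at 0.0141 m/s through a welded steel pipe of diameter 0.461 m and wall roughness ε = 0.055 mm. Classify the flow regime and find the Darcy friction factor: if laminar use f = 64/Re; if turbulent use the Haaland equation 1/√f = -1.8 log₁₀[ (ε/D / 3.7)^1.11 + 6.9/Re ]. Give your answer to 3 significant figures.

f ≈ 0.0376

Re = ρVD/μ = 792·0.0141·0.461/0.00101 = 5097.
Re > 4000 → turbulent. ε/D = 5.5e-05/0.461 = 0.000119; Haaland: 1/√f = -1.8 log₁₀[1.03e-05 + 0.00135] = 5.157, so f = 0.0376.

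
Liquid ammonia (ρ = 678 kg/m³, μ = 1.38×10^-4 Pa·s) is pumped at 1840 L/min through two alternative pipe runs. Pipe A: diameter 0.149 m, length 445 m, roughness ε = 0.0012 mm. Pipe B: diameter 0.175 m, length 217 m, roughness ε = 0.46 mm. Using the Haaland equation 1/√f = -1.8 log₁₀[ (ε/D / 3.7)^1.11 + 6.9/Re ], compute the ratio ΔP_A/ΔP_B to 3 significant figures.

ΔP_A/ΔP_B ≈ 2.04

Pipe A: V = Q/A = 0.03067/0.01744 = 1.759 m/s; Re = 1.287e+06; ε/D = 8.05e-06; Haaland → f = 0.01128; ΔP_A = f(L/D)(ρV²/2) = 3.533e+04 Pa.
Pipe B: V = Q/A = 0.03067/0.02405 = 1.275 m/s; Re = 1.096e+06; ε/D = 0.00263; Haaland → f = 0.02539; ΔP_B = f(L/D)(ρV²/2) = 1.735e+04 Pa.
ΔP_A/ΔP_B = 3.533e+04/1.735e+04 = 2.04.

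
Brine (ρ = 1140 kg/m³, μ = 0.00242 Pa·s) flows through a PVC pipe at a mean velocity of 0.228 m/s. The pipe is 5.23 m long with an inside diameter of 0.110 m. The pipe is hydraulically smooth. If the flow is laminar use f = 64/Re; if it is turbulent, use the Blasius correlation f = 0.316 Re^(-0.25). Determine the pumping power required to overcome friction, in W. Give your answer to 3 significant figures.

P ≈ 0.0925 W

Reynolds number Re = ρVD/μ = 1140 · 0.228 · 0.11 / 0.00242 = 1.181e+04.
Re > 4000 → turbulent. Smooth-pipe (Blasius): f = 0.316 Re^(-0.25) = 0.316/(1.181e+04)^0.25 = 0.03031.
Darcy-Weisbach: ΔP = f(L/D)(ρV²/2) = 0.03031·(5.23/0.11)·(1140·0.228²/2) = 0.03031·47.55·29.63 = 42.7 Pa.
Q = V·A = 0.228·0.009503 = 0.002167 m³/s.
Pumping power P = QΔP = 0.002167·42.7 = 0.09252 W = 0.0925 W.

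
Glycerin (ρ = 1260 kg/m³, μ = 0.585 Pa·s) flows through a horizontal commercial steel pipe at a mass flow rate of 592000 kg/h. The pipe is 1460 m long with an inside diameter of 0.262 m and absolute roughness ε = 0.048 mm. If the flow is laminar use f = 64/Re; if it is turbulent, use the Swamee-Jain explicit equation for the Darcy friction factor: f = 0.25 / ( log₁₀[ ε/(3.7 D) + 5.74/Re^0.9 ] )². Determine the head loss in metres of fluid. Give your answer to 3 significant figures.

h_f ≈ 78.0 m

ṁ = 592000 kg/h = 592000/3600 = 164.4 kg/s.
A = πD²/4 = π(0.262)²/4 = 0.05391 m²; mean velocity V = ṁ/(ρA) = 164.4/(1260 · 0.05391) = 2.421 m/s.
Reynolds number Re = ρVD/μ = 1260 · 2.421 · 0.262 / 0.585 = 1366.
Re < 2300 → laminar flow, so f = 64/Re = 64/1366 = 0.04685 (the turbulent correlation is not needed).
Darcy-Weisbach: ΔP = f(L/D)(ρV²/2) = 0.04685·(1460/0.262)·(1260·2.421²/2) = 0.04685·5573·3692 = 9.639e+05 Pa.
Head loss h_f = ΔP/(ρg) = 9.639e+05/(1260·9.81) = 78.0 m.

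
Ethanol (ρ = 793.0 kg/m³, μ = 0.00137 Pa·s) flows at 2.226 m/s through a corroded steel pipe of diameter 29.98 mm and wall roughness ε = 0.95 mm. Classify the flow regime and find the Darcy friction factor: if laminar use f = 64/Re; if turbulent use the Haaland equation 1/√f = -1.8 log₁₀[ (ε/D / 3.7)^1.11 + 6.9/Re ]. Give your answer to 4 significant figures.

f ≈ 0.05939

Re = ρVD/μ = 793·2.226·0.02998/0.00137 = 3.863e+04.
Re > 4000 → turbulent. ε/D = 0.00095/0.02998 = 0.0317; Haaland: 1/√f = -1.8 log₁₀[0.00507 + 0.000179] = 4.103, so f = 0.05939.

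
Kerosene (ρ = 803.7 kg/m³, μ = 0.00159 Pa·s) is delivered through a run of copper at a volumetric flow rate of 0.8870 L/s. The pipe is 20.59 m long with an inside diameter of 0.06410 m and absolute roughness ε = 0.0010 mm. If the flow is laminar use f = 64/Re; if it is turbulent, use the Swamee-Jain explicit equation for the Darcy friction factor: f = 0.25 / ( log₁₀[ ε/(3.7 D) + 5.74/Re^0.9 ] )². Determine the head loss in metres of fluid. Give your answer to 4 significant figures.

h_f ≈ 0.03959 m

Q = 0.8870 L/s = 0.8870/1000 = 0.000887 m³/s.
Cross-sectional area A = πD²/4 = π(0.0641)²/4 = 0.003227 m²; mean velocity V = Q/A = 0.000887/0.003227 = 0.2749 m/s.
Reynolds number Re = ρVD/μ = 803.7 · 0.2749 · 0.0641 / 0.00159 = 8906.
Re > 4000 → turbulent. Relative roughness ε/D = 1e-06/0.0641 = 1.56e-05. Swamee-Jain: f = 0.25/(log₁₀[1.56e-05/3.7 + 5.74/8906^0.9])² = 0.25/(log₁₀[4.22e-06 + 0.0016])² = 0.25/(-2.795)² = 0.03201.
Darcy-Weisbach: ΔP = f(L/D)(ρV²/2) = 0.03201·(20.59/0.0641)·(803.7·0.2749²/2) = 0.03201·321.2·30.36 = 312.2 Pa.
Head loss h_f = ΔP/(ρg) = 312.2/(803.7·9.81) = 0.03959 m.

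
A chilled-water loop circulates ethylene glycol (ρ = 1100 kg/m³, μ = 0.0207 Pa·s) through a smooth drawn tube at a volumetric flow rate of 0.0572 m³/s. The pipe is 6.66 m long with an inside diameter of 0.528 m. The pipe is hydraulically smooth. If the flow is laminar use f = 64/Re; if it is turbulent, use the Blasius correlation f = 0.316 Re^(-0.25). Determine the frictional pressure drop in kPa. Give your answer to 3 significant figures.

Cross-sectional area A = πD²/4 = π(0.528)²/4 = 0.219 m²; mean velocity V = Q/A = 0.0572/0.219 = 0.2612 m/s.
Reynolds number Re = ρVD/μ = 1100 · 0.2612 · 0.528 / 0.0207 = 7330.
Re > 4000 → turbulent. Smooth-pipe (Blasius): f = 0.316 Re^(-0.25) = 0.316/(7330)^0.25 = 0.03415.
Darcy-Weisbach: ΔP = f(L/D)(ρV²/2) = 0.03415·(6.66/0.528)·(1100·0.2612²/2) = 0.03415·12.61·37.54 = 16.17 Pa.
ΔP = 16.17 Pa = 0.0162 kPa.

ΔP ≈ 0.0162 kPa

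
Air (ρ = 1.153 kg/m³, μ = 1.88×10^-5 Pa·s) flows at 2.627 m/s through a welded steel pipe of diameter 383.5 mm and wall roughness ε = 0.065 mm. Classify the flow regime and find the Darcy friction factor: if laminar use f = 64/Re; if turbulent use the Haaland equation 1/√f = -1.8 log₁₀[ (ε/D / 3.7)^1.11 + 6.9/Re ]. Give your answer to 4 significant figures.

Re = ρVD/μ = 1.153·2.627·0.3835/1.88e-05 = 6.179e+04.
Re > 4000 → turbulent. ε/D = 6.5e-05/0.3835 = 0.000169; Haaland: 1/√f = -1.8 log₁₀[1.53e-05 + 0.000112] = 7.014, so f = 0.02033.

f ≈ 0.02033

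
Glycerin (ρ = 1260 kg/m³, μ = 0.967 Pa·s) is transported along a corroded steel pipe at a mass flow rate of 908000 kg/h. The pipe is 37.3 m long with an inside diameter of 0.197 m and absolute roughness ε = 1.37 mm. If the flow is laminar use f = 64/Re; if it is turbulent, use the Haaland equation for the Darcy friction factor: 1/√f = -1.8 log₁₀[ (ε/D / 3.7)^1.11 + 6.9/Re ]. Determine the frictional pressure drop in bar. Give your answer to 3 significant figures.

ṁ = 908000 kg/h = 908000/3600 = 252.2 kg/s.
A = πD²/4 = π(0.197)²/4 = 0.03048 m²; mean velocity V = ṁ/(ρA) = 252.2/(1260 · 0.03048) = 6.567 m/s.
Reynolds number Re = ρVD/μ = 1260 · 6.567 · 0.197 / 0.967 = 1686.
Re < 2300 → laminar flow, so f = 64/Re = 64/1686 = 0.03796 (the turbulent correlation is not needed).
Darcy-Weisbach: ΔP = f(L/D)(ρV²/2) = 0.03796·(37.3/0.197)·(1260·6.567²/2) = 0.03796·189.3·2.717e+04 = 1.953e+05 Pa.
ΔP = 1.953e+05 Pa = 1.95 bar.

ΔP ≈ 1.95 bar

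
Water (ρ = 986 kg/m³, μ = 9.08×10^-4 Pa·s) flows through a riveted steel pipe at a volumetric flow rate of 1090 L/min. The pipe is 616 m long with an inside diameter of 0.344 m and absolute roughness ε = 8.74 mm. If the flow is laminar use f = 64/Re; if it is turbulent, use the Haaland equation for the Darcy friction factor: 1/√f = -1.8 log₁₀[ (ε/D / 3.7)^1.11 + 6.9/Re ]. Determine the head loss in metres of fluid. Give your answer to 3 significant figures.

Q = 1090 L/min = 1090/60000 = 0.01817 m³/s.
Cross-sectional area A = πD²/4 = π(0.344)²/4 = 0.09294 m²; mean velocity V = Q/A = 0.01817/0.09294 = 0.1955 m/s.
Reynolds number Re = ρVD/μ = 986 · 0.1955 · 0.344 / 0.000908 = 7.302e+04.
Re > 4000 → turbulent. Relative roughness ε/D = 0.00874/0.344 = 0.0254. Haaland: 1/√f = -1.8 log₁₀[(0.0254/3.7)^1.11 + 6.9/7.302e+04] = -1.8 log₁₀[0.00397 + 9.45e-05] = 4.304, so f = 0.05399.
Darcy-Weisbach: ΔP = f(L/D)(ρV²/2) = 0.05399·(616/0.344)·(986·0.1955²/2) = 0.05399·1791·18.84 = 1821 Pa.
Head loss h_f = ΔP/(ρg) = 1821/(986·9.81) = 0.188 m.

h_f ≈ 0.188 m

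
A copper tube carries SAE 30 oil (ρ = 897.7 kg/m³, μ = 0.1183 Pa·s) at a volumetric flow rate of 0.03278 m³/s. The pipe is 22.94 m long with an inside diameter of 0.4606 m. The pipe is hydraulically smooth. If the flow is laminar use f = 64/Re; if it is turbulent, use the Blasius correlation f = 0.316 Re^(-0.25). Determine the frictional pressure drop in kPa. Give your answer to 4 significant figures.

ΔP ≈ 0.08053 kPa

Cross-sectional area A = πD²/4 = π(0.4606)²/4 = 0.1666 m²; mean velocity V = Q/A = 0.03278/0.1666 = 0.1967 m/s.
Reynolds number Re = ρVD/μ = 897.7 · 0.1967 · 0.4606 / 0.118 = 687.6.
Re < 2300 → laminar flow, so f = 64/Re = 64/687.6 = 0.09308 (the turbulent correlation is not needed).
Darcy-Weisbach: ΔP = f(L/D)(ρV²/2) = 0.09308·(22.94/0.4606)·(897.7·0.1967²/2) = 0.09308·49.8·17.37 = 80.53 Pa.
ΔP = 80.53 Pa = 0.08053 kPa.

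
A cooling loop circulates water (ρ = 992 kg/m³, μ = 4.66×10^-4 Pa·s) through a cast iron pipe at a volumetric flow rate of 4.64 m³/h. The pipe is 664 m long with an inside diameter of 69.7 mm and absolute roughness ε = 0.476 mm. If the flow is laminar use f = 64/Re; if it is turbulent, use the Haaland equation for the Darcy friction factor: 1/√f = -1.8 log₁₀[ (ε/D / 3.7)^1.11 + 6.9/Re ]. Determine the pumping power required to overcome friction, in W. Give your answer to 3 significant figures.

P ≈ 24.2 W

Q = 4.64 m³/h = 4.64/3600 = 0.001289 m³/s.
Cross-sectional area A = πD²/4 = π(0.0697)²/4 = 0.003816 m²; mean velocity V = Q/A = 0.001289/0.003816 = 0.3378 m/s.
Reynolds number Re = ρVD/μ = 992 · 0.3378 · 0.0697 / 0.000466 = 5.012e+04.
Re > 4000 → turbulent. Relative roughness ε/D = 0.000476/0.0697 = 0.00683. Haaland: 1/√f = -1.8 log₁₀[(0.00683/3.7)^1.11 + 6.9/5.012e+04] = -1.8 log₁₀[0.000924 + 0.000138] = 5.354, so f = 0.03489.
Darcy-Weisbach: ΔP = f(L/D)(ρV²/2) = 0.03489·(664/0.0697)·(992·0.3378²/2) = 0.03489·9527·56.6 = 1.881e+04 Pa.
Pumping power P = QΔP = 0.001289·1.881e+04 = 24.25 W = 24.2 W.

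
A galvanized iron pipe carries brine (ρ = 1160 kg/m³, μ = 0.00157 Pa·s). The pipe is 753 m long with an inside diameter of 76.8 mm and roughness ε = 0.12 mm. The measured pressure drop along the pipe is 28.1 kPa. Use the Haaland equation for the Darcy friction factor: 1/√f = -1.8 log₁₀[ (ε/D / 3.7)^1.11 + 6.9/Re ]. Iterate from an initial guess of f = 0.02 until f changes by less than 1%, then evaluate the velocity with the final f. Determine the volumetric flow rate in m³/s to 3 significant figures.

Rearranging Darcy-Weisbach: V = √(2·ΔP·D/(f·L·ρ)). With ε/D = 0.00012/0.0768 = 0.00156, iterate starting from f = 0.02:
  f = 0.02 → V = √(2·2.81e+04·0.0768/(0.02·753·1160)) = 0.4971 m/s; Re = ρVD/μ = 2.821e+04; f → 0.02714
  f = 0.02714 → V = 0.4267 m/s; Re = 2.421e+04; f → 0.02779
  f = 0.02779 → V = 0.4217 m/s; Re = 2.393e+04; f → 0.02784
Converged (Δf/f < 1%). With the final f = 0.02784: V = √(2·2.81e+04·0.0768/(0.02784·753·1160)) = 0.4213 m/s.
Q = V·A = 0.4213·(π/4·0.0768²) = 0.001952 m³/s = 0.00195 m³/s.

Q ≈ 0.00195 m³/s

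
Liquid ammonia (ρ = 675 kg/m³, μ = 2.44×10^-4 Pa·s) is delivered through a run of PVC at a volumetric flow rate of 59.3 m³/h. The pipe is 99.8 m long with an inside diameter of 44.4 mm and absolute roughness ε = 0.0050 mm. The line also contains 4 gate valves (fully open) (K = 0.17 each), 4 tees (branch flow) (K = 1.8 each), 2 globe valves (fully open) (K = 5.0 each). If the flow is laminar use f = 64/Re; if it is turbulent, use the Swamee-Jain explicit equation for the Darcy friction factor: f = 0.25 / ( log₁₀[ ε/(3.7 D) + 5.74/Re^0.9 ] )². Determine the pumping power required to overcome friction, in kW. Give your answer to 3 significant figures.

P ≈ 30.2 kW

Q = 59.3 m³/h = 59.3/3600 = 0.01647 m³/s.
Cross-sectional area A = πD²/4 = π(0.0444)²/4 = 0.001548 m²; mean velocity V = Q/A = 0.01647/0.001548 = 10.64 m/s.
Reynolds number Re = ρVD/μ = 675 · 10.64 · 0.0444 / 0.000244 = 1.307e+06.
Re > 4000 → turbulent. Relative roughness ε/D = 5e-06/0.0444 = 0.000113. Swamee-Jain: f = 0.25/(log₁₀[0.000113/3.7 + 5.74/1.307e+06^0.9])² = 0.25/(log₁₀[3.04e-05 + 1.8e-05])² = 0.25/(-4.315)² = 0.01343.
Total minor-loss coefficient ΣK = 4·0.17 + 4·1.8 + 2·5 = 17.9.
ΔP = [f·L/D + ΣK]·(ρV²/2) = [0.01343·99.8/0.0444 + 17.9]·(675·10.64²/2) = [30.18 + 17.9]·3.82e+04 = 1.836e+06 Pa.
Pumping power P = QΔP = 0.01647·1.836e+06 = 30240 W = 30.2 kW.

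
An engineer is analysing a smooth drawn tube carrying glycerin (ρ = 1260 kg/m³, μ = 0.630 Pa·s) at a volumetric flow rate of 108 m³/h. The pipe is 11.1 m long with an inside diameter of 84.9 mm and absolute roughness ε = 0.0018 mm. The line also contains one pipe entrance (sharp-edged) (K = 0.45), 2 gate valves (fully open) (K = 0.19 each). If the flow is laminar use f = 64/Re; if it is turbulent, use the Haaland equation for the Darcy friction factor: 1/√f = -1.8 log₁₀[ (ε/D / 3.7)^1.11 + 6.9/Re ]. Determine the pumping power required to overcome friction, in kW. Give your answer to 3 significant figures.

P ≈ 5.38 kW

Q = 108 m³/h = 108/3600 = 0.03 m³/s.
Cross-sectional area A = πD²/4 = π(0.0849)²/4 = 0.005661 m²; mean velocity V = Q/A = 0.03/0.005661 = 5.299 m/s.
Reynolds number Re = ρVD/μ = 1260 · 5.299 · 0.0849 / 0.63 = 899.8.
Re < 2300 → laminar flow, so f = 64/Re = 64/899.8 = 0.07113 (the turbulent correlation is not needed).
Total minor-loss coefficient ΣK = 1·0.45 + 2·0.19 = 0.83.
ΔP = [f·L/D + ΣK]·(ρV²/2) = [0.07113·11.1/0.0849 + 0.83]·(1260·5.299²/2) = [9.299 + 0.83]·1.769e+04 = 1.792e+05 Pa.
Pumping power P = QΔP = 0.03·1.792e+05 = 5376 W = 5.38 kW.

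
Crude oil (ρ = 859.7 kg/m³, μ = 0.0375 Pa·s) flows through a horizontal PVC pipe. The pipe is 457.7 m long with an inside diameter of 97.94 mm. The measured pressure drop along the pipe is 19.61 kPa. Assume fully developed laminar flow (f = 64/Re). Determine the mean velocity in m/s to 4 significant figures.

For laminar flow, f = 64/Re with Re = ρVD/μ, so Darcy-Weisbach reduces to ΔP = 32μLV/D². Solving for V: V = ΔP·D²/(32μL) = 1.961e+04·(0.09794)²/(32·0.0375·457.7) = 0.3425 m/s.
Check: Re = ρVD/μ = 859.7·0.3425·0.09794/0.0375 = 769 < 2300, so the laminar assumption holds.

V ≈ 0.3425 m/s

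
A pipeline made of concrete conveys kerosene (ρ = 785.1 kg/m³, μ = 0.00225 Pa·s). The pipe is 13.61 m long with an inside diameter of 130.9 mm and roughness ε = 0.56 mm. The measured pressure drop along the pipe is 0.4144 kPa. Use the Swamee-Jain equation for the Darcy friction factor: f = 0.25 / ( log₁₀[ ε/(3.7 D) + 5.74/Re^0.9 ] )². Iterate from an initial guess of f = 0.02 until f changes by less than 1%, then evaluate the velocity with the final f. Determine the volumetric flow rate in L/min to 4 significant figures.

Q ≈ 447.4 L/min

Rearranging Darcy-Weisbach: V = √(2·ΔP·D/(f·L·ρ)). With ε/D = 0.00056/0.1309 = 0.00428, iterate starting from f = 0.02:
  f = 0.02 → V = √(2·414.4·0.1309/(0.02·13.61·785.1)) = 0.7125 m/s; Re = ρVD/μ = 3.254e+04; f → 0.03232
  f = 0.03232 → V = 0.5605 m/s; Re = 2.56e+04; f → 0.03304
  f = 0.03304 → V = 0.5544 m/s; Re = 2.532e+04; f → 0.03307
Converged (Δf/f < 1%). With the final f = 0.03307: V = √(2·414.4·0.1309/(0.03307·13.61·785.1)) = 0.5541 m/s.
Q = V·A = 0.5541·(π/4·0.1309²) = 0.007456 m³/s = 447.4 L/min.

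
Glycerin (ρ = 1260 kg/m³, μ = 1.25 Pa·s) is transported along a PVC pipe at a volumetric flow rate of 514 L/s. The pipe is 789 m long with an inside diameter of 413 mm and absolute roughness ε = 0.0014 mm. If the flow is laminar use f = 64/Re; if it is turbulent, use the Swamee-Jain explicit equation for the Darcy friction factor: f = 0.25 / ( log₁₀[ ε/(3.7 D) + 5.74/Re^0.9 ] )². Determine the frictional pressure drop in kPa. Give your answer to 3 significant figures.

Q = 514 L/s = 514/1000 = 0.514 m³/s.
Cross-sectional area A = πD²/4 = π(0.413)²/4 = 0.134 m²; mean velocity V = Q/A = 0.514/0.134 = 3.837 m/s.
Reynolds number Re = ρVD/μ = 1260 · 3.837 · 0.413 / 1.25 = 1597.
Re < 2300 → laminar flow, so f = 64/Re = 64/1597 = 0.04007 (the turbulent correlation is not needed).
Darcy-Weisbach: ΔP = f(L/D)(ρV²/2) = 0.04007·(789/0.413)·(1260·3.837²/2) = 0.04007·1910·9274 = 7.099e+05 Pa.
ΔP = 7.099e+05 Pa = 710 kPa.

ΔP ≈ 710 kPa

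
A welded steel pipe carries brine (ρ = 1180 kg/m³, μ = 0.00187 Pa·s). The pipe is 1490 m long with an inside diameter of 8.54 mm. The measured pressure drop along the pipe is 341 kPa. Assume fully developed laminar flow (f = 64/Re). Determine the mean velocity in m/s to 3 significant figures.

For laminar flow, f = 64/Re with Re = ρVD/μ, so Darcy-Weisbach reduces to ΔP = 32μLV/D². Solving for V: V = ΔP·D²/(32μL) = 3.41e+05·(0.00854)²/(32·0.00187·1490) = 0.2789 m/s.
Check: Re = ρVD/μ = 1180·0.2789·0.00854/0.00187 = 1503 < 2300, so the laminar assumption holds.

V ≈ 0.279 m/s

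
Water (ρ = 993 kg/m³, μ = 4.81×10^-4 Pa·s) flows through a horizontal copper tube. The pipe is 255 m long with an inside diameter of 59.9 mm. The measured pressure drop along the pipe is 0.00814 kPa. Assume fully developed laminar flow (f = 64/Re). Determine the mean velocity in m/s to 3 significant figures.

For laminar flow, f = 64/Re with Re = ρVD/μ, so Darcy-Weisbach reduces to ΔP = 32μLV/D². Solving for V: V = ΔP·D²/(32μL) = 8.14·(0.0599)²/(32·0.000481·255) = 0.007441 m/s.
Check: Re = ρVD/μ = 993·0.007441·0.0599/0.000481 = 920.2 < 2300, so the laminar assumption holds.

V ≈ 0.00744 m/s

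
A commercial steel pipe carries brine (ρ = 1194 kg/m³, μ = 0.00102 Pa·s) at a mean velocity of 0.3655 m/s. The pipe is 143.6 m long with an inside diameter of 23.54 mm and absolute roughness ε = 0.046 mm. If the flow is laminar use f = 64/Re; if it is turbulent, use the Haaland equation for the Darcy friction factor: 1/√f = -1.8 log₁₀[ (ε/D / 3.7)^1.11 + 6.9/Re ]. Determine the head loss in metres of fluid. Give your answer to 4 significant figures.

h_f ≈ 1.389 m

Reynolds number Re = ρVD/μ = 1194 · 0.3655 · 0.02354 / 0.00102 = 1.007e+04.
Re > 4000 → turbulent. Relative roughness ε/D = 4.6e-05/0.02354 = 0.00195. Haaland: 1/√f = -1.8 log₁₀[(0.00195/3.7)^1.11 + 6.9/1.007e+04] = -1.8 log₁₀[0.00023 + 0.000685] = 5.469, so f = 0.03343.
Darcy-Weisbach: ΔP = f(L/D)(ρV²/2) = 0.03343·(143.6/0.02354)·(1194·0.3655²/2) = 0.03343·6100·79.75 = 1.627e+04 Pa.
Head loss h_f = ΔP/(ρg) = 1.627e+04/(1194·9.81) = 1.389 m.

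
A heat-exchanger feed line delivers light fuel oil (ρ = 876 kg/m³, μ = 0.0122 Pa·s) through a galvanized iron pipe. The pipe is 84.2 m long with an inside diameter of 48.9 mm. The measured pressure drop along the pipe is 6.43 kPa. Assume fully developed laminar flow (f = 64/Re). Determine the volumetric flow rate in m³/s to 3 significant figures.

For laminar flow, f = 64/Re with Re = ρVD/μ, so Darcy-Weisbach reduces to ΔP = 32μLV/D². Solving for V: V = ΔP·D²/(32μL) = 6430·(0.0489)²/(32·0.0122·84.2) = 0.4677 m/s.
Check: Re = ρVD/μ = 876·0.4677·0.0489/0.0122 = 1642 < 2300, so the laminar assumption holds.
Q = V·A = 0.4677·(π/4·0.0489²) = 0.0008784 m³/s = 8.78×10^-4 m³/s.

Q ≈ 8.78×10^-4 m³/s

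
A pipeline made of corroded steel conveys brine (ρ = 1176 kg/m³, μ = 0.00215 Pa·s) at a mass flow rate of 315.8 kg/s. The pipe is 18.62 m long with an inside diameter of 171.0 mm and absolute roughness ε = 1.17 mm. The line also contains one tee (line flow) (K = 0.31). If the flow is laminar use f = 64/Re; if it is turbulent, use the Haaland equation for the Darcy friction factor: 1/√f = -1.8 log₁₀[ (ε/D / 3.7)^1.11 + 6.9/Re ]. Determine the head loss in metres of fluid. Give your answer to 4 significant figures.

h_f ≈ 27.66 m

A = πD²/4 = π(0.171)²/4 = 0.02297 m²; mean velocity V = ṁ/(ρA) = 315.8/(1176 · 0.02297) = 11.69 m/s.
Reynolds number Re = ρVD/μ = 1176 · 11.69 · 0.171 / 0.00215 = 1.094e+06.
Re > 4000 → turbulent. Relative roughness ε/D = 0.00117/0.171 = 0.00684. Haaland: 1/√f = -1.8 log₁₀[(0.00684/3.7)^1.11 + 6.9/1.094e+06] = -1.8 log₁₀[0.000925 + 6.31e-06] = 5.455, so f = 0.0336.
Total minor-loss coefficient ΣK = 1·0.31 = 0.31.
ΔP = [f·L/D + ΣK]·(ρV²/2) = [0.0336·18.62/0.171 + 0.31]·(1176·11.69²/2) = [3.659 + 0.31]·8.039e+04 = 3.191e+05 Pa.
Head loss h_f = ΔP/(ρg) = 3.191e+05/(1176·9.81) = 27.66 m.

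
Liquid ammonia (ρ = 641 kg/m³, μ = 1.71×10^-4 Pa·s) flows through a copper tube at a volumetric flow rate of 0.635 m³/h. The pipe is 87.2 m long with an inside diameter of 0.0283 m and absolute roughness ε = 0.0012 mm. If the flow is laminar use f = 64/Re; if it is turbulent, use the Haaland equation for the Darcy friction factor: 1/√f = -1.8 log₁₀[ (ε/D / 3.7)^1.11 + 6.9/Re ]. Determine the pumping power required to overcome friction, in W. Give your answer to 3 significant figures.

P ≈ 0.321 W

Q = 0.635 m³/h = 0.635/3600 = 0.0001764 m³/s.
Cross-sectional area A = πD²/4 = π(0.0283)²/4 = 0.000629 m²; mean velocity V = Q/A = 0.0001764/0.000629 = 0.2804 m/s.
Reynolds number Re = ρVD/μ = 641 · 0.2804 · 0.0283 / 0.000171 = 2.975e+04.
Re > 4000 → turbulent. Relative roughness ε/D = 1.2e-06/0.0283 = 4.24e-05. Haaland: 1/√f = -1.8 log₁₀[(4.24e-05/3.7)^1.11 + 6.9/2.975e+04] = -1.8 log₁₀[3.28e-06 + 0.000232] = 6.531, so f = 0.02344.
Darcy-Weisbach: ΔP = f(L/D)(ρV²/2) = 0.02344·(87.2/0.0283)·(641·0.2804²/2) = 0.02344·3081·25.2 = 1820 Pa.
Pumping power P = QΔP = 0.0001764·1820 = 0.3211 W = 0.321 W.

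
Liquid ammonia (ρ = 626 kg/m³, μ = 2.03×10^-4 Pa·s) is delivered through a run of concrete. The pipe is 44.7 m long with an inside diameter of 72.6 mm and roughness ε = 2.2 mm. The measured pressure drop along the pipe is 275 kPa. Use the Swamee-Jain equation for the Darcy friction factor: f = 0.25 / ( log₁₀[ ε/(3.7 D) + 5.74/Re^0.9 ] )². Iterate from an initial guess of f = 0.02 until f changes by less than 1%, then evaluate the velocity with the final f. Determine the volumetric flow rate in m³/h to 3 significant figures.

Rearranging Darcy-Weisbach: V = √(2·ΔP·D/(f·L·ρ)). With ε/D = 0.0022/0.0726 = 0.0303, iterate starting from f = 0.02:
  f = 0.02 → V = √(2·2.75e+05·0.0726/(0.02·44.7·626)) = 8.447 m/s; Re = ρVD/μ = 1.891e+06; f → 0.05745
  f = 0.05745 → V = 4.984 m/s; Re = 1.116e+06; f → 0.05747
Converged (Δf/f < 1%). With the final f = 0.05747: V = √(2·2.75e+05·0.0726/(0.05747·44.7·626)) = 4.983 m/s.
Q = V·A = 4.983·(π/4·0.0726²) = 0.02063 m³/s = 74.3 m³/h.

Q ≈ 74.3 m³/h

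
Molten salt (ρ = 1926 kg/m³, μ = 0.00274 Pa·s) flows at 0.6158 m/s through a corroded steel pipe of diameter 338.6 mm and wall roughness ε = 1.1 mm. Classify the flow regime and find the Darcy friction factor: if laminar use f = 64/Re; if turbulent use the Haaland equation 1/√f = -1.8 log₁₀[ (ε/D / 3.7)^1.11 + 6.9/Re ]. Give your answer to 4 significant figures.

f ≈ 0.02759

Re = ρVD/μ = 1926·0.6158·0.3386/0.00274 = 1.466e+05.
Re > 4000 → turbulent. ε/D = 0.0011/0.3386 = 0.00325; Haaland: 1/√f = -1.8 log₁₀[0.000405 + 4.71e-05] = 6.021, so f = 0.02759.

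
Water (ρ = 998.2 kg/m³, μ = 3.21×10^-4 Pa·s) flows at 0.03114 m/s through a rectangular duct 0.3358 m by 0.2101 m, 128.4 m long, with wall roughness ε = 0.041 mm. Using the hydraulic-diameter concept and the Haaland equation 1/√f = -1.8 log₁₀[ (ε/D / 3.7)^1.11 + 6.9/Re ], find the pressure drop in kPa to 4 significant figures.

ΔP ≈ 0.005929 kPa

Hydraulic diameter D_h = 4A/P = 4·(0.3358·0.2101)/(2·(0.3358+0.2101)) = 0.2822/1.092 = 0.2585 m.
Re = ρVD_h/μ = 998.2·0.03114·0.2585/0.000321 = 2.503e+04.
ε/D_h = 4.1e-05/0.2585 = 0.000159; Haaland gives 1/√f = -1.8 log₁₀[1.42e-05+0.000276] = 6.368, so f = 0.02466.
ΔP = f(L/D_h)(ρV²/2) = 0.02466·128.4/0.2585·0.484 = 5.929 Pa.
ΔP = 0.005929 kPa.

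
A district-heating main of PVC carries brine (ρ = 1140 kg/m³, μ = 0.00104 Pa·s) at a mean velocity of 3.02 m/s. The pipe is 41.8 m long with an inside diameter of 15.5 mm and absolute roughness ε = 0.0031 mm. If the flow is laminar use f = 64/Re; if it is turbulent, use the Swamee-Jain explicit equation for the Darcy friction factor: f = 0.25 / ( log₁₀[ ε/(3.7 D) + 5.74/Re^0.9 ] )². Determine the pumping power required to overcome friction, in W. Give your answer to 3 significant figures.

P ≈ 171 W

Reynolds number Re = ρVD/μ = 1140 · 3.02 · 0.0155 / 0.00104 = 5.131e+04.
Re > 4000 → turbulent. Relative roughness ε/D = 3.1e-06/0.0155 = 0.0002. Swamee-Jain: f = 0.25/(log₁₀[0.0002/3.7 + 5.74/5.131e+04^0.9])² = 0.25/(log₁₀[5.41e-05 + 0.000331])² = 0.25/(-3.415)² = 0.02144.
Darcy-Weisbach: ΔP = f(L/D)(ρV²/2) = 0.02144·(41.8/0.0155)·(1140·3.02²/2) = 0.02144·2697·5199 = 3.006e+05 Pa.
Q = V·A = 3.02·0.0001887 = 0.0005698 m³/s.
Pumping power P = QΔP = 0.0005698·3.006e+05 = 171.3 W = 171 W.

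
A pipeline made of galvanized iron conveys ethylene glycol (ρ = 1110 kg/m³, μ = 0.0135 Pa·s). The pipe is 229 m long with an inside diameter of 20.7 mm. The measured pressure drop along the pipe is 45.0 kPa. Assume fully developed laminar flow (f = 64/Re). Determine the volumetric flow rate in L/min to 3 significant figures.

Q ≈ 3.94 L/min

For laminar flow, f = 64/Re with Re = ρVD/μ, so Darcy-Weisbach reduces to ΔP = 32μLV/D². Solving for V: V = ΔP·D²/(32μL) = 4.5e+04·(0.0207)²/(32·0.0135·229) = 0.1949 m/s.
Check: Re = ρVD/μ = 1110·0.1949·0.0207/0.0135 = 331.7 < 2300, so the laminar assumption holds.
Q = V·A = 0.1949·(π/4·0.0207²) = 6.559e-05 m³/s = 3.94 L/min.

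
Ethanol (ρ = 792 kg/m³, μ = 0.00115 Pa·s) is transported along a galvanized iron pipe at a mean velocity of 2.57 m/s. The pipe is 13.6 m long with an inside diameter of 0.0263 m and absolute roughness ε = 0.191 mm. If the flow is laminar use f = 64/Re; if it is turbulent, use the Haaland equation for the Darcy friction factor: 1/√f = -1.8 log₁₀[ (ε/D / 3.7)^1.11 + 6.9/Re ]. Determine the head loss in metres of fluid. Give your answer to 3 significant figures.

Reynolds number Re = ρVD/μ = 792 · 2.57 · 0.0263 / 0.00115 = 4.655e+04.
Re > 4000 → turbulent. Relative roughness ε/D = 0.000191/0.0263 = 0.00726. Haaland: 1/√f = -1.8 log₁₀[(0.00726/3.7)^1.11 + 6.9/4.655e+04] = -1.8 log₁₀[0.000989 + 0.000148] = 5.3, so f = 0.0356.
Darcy-Weisbach: ΔP = f(L/D)(ρV²/2) = 0.0356·(13.6/0.0263)·(792·2.57²/2) = 0.0356·517.1·2616 = 4.816e+04 Pa.
Head loss h_f = ΔP/(ρg) = 4.816e+04/(792·9.81) = 6.20 m.

h_f ≈ 6.20 m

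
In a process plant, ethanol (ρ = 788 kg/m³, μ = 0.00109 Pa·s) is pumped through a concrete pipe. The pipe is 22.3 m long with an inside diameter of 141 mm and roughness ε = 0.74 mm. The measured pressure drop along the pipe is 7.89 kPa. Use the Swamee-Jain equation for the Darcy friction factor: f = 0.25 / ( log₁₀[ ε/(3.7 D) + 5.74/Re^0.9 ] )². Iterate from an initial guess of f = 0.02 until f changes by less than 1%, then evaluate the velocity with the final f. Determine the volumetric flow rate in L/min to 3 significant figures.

Q ≈ 1880 L/min

Rearranging Darcy-Weisbach: V = √(2·ΔP·D/(f·L·ρ)). With ε/D = 0.00074/0.141 = 0.00525, iterate starting from f = 0.02:
  f = 0.02 → V = √(2·7890·0.141/(0.02·22.3·788)) = 2.516 m/s; Re = ρVD/μ = 2.565e+05; f → 0.03133
  f = 0.03133 → V = 2.01 m/s; Re = 2.049e+05; f → 0.03144
Converged (Δf/f < 1%). With the final f = 0.03144: V = √(2·7890·0.141/(0.03144·22.3·788)) = 2.007 m/s.
Q = V·A = 2.007·(π/4·0.141²) = 0.03134 m³/s = 1880 L/min.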